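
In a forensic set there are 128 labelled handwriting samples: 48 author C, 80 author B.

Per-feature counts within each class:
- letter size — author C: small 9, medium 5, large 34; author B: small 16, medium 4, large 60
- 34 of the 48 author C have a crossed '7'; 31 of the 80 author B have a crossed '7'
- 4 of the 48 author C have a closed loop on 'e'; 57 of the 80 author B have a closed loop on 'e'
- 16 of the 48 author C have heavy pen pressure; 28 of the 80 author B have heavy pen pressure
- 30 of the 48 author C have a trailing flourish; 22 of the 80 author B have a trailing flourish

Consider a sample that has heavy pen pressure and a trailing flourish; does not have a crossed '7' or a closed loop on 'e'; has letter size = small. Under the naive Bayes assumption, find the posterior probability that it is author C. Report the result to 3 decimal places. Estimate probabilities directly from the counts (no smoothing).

0.649

author C: (48/128) × (9/48) × (14/48) × (44/48) × (16/48) × (30/48) ≈ 0.00391642
author B: (80/128) × (16/80) × (49/80) × (23/80) × (28/80) × (22/80) = 0.0021186279296875
P(author C | x) = 0.00391642 / 0.0060350479296875 ≈ 0.649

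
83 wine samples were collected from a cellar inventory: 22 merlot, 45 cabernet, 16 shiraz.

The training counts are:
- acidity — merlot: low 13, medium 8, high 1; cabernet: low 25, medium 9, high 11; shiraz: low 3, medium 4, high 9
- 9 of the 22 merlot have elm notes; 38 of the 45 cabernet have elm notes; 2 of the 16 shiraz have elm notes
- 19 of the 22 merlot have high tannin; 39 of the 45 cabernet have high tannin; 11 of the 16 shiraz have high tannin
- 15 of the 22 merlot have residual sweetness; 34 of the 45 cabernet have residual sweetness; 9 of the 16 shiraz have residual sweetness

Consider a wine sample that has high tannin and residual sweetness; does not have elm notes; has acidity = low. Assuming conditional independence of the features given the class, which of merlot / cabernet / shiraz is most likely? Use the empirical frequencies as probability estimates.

merlot

merlot: (22/83) × (13/22) × (13/22) × (19/22) × (15/22) ≈ 0.0544986
cabernet: (45/83) × (25/45) × (7/45) × (39/45) × (34/45) ≈ 0.0306807
shiraz: (16/83) × (3/16) × (14/16) × (11/16) × (9/16) ≈ 0.0122306
Highest score → merlot.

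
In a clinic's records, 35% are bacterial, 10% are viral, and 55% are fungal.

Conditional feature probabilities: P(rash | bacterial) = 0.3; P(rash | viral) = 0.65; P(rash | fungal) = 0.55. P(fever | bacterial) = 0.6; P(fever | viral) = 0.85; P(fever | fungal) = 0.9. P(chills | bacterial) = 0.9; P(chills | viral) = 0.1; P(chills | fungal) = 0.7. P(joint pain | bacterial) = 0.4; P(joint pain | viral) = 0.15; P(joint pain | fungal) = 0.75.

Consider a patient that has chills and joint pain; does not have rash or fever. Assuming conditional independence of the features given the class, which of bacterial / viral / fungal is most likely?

bacterial

bacterial: 0.35 × (1−0.3) × (1−0.6) × 0.9 × 0.4 = 0.03528
viral: 0.1 × (1−0.65) × (1−0.85) × 0.1 × 0.15 = 0.00007875
fungal: 0.55 × (1−0.55) × (1−0.9) × 0.7 × 0.75 = 0.01299375
Highest score → bacterial.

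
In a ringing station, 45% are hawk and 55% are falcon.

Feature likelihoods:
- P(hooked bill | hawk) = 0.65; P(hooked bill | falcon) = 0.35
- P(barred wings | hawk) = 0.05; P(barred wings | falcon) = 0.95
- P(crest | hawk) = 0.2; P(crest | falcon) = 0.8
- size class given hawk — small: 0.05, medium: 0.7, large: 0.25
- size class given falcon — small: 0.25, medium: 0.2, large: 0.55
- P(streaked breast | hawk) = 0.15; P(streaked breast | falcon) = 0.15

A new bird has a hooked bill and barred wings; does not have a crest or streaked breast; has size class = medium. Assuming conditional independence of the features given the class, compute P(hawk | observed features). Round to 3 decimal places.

0.528

hawk: 0.45 × 0.65 × 0.05 × (1−0.2) × 0.7 × (1−0.15) = 0.0069615
falcon: 0.55 × 0.35 × 0.95 × (1−0.8) × 0.2 × (1−0.15) = 0.00621775
P(hawk | x) = 0.0069615 / 0.01317925 ≈ 0.528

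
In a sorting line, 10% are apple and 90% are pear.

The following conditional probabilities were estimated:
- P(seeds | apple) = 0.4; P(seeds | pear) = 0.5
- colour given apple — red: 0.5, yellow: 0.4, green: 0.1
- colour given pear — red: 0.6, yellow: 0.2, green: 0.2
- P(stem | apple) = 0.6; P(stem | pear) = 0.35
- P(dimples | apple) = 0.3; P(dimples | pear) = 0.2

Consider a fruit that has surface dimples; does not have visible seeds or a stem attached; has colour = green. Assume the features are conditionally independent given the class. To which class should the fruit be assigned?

apple: 0.1 × (1−0.4) × 0.1 × (1−0.6) × 0.3 = 0.00072
pear: 0.9 × (1−0.5) × 0.2 × (1−0.35) × 0.2 = 0.0117
Highest score → pear.

pear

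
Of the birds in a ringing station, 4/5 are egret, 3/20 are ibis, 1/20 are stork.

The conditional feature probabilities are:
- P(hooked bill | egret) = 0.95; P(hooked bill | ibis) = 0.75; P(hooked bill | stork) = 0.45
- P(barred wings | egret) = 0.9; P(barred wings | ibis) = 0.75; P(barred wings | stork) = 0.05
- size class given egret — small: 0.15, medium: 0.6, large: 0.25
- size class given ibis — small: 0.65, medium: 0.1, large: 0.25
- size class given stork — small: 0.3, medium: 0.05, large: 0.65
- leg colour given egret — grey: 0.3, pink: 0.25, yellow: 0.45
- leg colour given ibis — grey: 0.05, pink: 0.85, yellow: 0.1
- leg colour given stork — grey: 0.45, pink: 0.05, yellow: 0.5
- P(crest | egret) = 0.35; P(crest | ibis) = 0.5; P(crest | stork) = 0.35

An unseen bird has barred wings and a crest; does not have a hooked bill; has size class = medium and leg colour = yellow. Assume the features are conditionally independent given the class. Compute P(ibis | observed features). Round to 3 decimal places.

egret: 0.8 × (1−0.95) × 0.9 × 0.6 × 0.45 × 0.35 = 0.003402
ibis: 0.15 × (1−0.75) × 0.75 × 0.1 × 0.1 × 0.5 = 0.000140625
stork: 0.05 × (1−0.45) × 0.05 × 0.05 × 0.5 × 0.35 = 0.00001203125
P(ibis | x) = 0.000140625 / 0.00355465625 ≈ 0.040

0.040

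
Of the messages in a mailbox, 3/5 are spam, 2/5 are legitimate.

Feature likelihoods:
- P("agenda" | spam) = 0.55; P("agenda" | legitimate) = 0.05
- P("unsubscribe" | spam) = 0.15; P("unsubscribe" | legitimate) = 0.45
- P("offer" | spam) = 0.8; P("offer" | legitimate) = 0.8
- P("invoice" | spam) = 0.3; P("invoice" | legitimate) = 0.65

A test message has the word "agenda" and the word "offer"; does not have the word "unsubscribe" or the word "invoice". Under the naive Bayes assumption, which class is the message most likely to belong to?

spam: 0.6 × 0.55 × (1−0.15) × 0.8 × (1−0.3) = 0.15708
legitimate: 0.4 × 0.05 × (1−0.45) × 0.8 × (1−0.65) = 0.00308
Highest score → spam.

spam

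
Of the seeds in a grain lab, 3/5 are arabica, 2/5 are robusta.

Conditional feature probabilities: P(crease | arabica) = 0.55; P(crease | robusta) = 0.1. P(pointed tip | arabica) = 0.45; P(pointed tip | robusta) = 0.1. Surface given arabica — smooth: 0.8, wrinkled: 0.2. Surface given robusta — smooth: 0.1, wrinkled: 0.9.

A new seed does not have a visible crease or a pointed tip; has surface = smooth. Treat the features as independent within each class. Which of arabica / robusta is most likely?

arabica

arabica: 0.6 × (1−0.55) × (1−0.45) × 0.8 = 0.1188
robusta: 0.4 × (1−0.1) × (1−0.1) × 0.1 = 0.0324
Highest score → arabica.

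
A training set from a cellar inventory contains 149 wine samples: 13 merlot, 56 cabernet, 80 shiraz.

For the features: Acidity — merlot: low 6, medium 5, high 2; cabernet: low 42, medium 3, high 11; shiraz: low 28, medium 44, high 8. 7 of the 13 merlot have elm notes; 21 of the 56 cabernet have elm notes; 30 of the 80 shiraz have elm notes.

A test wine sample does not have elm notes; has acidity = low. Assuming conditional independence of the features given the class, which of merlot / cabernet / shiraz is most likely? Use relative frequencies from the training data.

merlot: (13/149) × (6/13) × (6/13) ≈ 0.0185854
cabernet: (56/149) × (42/56) × (35/56) ≈ 0.176174
shiraz: (80/149) × (28/80) × (50/80) ≈ 0.11745
Highest score → cabernet.

cabernet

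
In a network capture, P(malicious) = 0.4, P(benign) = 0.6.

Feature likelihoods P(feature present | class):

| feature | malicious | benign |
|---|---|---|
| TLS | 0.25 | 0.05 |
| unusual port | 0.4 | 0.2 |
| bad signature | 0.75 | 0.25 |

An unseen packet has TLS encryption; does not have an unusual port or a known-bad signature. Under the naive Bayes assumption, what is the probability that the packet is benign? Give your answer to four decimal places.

malicious: 0.4 × 0.25 × (1−0.4) × (1−0.75) = 0.015
benign: 0.6 × 0.05 × (1−0.2) × (1−0.25) = 0.018
P(benign | x) = 0.018 / 0.033 ≈ 0.5455

0.5455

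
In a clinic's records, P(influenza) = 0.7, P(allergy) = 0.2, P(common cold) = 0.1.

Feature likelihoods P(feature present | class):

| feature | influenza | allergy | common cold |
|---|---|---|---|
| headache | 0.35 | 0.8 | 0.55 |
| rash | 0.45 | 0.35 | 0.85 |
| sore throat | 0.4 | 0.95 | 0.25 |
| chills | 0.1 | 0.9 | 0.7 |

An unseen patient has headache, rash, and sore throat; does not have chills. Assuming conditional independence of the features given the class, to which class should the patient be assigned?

influenza

influenza: 0.7 × 0.35 × 0.45 × 0.4 × (1−0.1) = 0.03969
allergy: 0.2 × 0.8 × 0.35 × 0.95 × (1−0.9) = 0.00532
common cold: 0.1 × 0.55 × 0.85 × 0.25 × (1−0.7) = 0.00350625
Highest score → influenza.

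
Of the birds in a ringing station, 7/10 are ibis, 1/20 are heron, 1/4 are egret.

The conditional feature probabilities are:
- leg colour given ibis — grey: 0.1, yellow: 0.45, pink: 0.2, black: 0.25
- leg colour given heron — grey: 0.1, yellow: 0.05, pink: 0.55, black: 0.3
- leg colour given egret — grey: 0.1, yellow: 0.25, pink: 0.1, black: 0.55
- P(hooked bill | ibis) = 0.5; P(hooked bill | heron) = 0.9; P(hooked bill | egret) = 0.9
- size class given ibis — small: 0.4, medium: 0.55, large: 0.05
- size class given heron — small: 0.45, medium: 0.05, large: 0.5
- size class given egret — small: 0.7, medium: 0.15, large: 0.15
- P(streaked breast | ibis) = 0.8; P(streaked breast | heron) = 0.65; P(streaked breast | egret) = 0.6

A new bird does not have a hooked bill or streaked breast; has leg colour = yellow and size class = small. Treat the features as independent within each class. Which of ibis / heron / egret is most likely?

ibis

ibis: 0.7 × 0.45 × (1−0.5) × 0.4 × (1−0.8) = 0.0126
heron: 0.05 × 0.05 × (1−0.9) × 0.45 × (1−0.65) = 0.000039375
egret: 0.25 × 0.25 × (1−0.9) × 0.7 × (1−0.6) = 0.00175
Highest score → ibis.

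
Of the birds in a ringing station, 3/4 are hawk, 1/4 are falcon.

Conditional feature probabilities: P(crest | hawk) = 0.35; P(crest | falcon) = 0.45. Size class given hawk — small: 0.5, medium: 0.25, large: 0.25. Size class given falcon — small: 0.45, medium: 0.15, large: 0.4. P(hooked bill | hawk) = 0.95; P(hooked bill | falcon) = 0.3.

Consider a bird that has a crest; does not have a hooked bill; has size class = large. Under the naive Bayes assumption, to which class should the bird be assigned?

falcon

hawk: 0.75 × 0.35 × 0.25 × (1−0.95) = 0.00328125
falcon: 0.25 × 0.45 × 0.4 × (1−0.3) = 0.0315
Highest score → falcon.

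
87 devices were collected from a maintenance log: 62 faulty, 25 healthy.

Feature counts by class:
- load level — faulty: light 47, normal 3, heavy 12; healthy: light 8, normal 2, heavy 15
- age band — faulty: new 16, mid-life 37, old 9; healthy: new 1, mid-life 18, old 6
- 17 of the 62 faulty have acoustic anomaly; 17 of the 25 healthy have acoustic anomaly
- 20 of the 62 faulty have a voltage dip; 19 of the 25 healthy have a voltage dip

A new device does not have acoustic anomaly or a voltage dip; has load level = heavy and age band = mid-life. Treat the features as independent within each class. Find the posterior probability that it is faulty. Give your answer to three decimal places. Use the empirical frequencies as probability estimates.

0.809

faulty: (62/87) × (12/62) × (37/62) × (45/62) × (42/62) ≈ 0.0404716
healthy: (25/87) × (15/25) × (18/25) × (8/25) × (6/25) ≈ 0.00953379
P(faulty | x) = 0.0404716 / 0.05000539 ≈ 0.809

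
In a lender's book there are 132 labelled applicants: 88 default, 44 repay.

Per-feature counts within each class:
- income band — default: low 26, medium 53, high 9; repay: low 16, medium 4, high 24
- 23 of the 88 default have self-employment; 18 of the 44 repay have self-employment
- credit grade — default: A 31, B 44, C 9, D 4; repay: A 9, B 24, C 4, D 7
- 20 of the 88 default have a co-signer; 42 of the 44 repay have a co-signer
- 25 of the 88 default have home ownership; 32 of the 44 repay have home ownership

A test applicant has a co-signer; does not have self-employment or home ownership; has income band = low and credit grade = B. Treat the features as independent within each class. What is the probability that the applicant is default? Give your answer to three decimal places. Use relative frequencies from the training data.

default: (88/132) × (26/88) × (65/88) × (44/88) × (20/88) × (63/88) ≈ 0.011836
repay: (44/132) × (16/44) × (26/44) × (24/44) × (42/44) × (12/44) ≈ 0.0101707
P(default | x) = 0.011836 / 0.0220067 ≈ 0.538

0.538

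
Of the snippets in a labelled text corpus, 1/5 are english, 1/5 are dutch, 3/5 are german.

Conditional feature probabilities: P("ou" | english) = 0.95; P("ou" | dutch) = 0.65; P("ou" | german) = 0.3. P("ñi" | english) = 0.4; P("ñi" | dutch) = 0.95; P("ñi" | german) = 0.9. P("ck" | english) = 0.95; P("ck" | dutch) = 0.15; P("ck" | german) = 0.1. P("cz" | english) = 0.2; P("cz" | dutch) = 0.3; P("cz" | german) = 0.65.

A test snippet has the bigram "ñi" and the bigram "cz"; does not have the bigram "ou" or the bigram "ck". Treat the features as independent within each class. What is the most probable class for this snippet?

german

english: 0.2 × (1−0.95) × 0.4 × (1−0.95) × 0.2 = 0.00004
dutch: 0.2 × (1−0.65) × 0.95 × (1−0.15) × 0.3 = 0.0169575
german: 0.6 × (1−0.3) × 0.9 × (1−0.1) × 0.65 = 0.22113
Highest score → german.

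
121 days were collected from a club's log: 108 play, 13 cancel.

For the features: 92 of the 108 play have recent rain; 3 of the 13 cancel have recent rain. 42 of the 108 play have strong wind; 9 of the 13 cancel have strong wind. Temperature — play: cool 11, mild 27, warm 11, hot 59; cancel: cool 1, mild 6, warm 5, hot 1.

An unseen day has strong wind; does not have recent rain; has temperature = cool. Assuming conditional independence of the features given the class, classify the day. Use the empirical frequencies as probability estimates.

play: (108/121) × (16/108) × (42/108) × (11/108) ≈ 0.00523756
cancel: (13/121) × (10/13) × (9/13) × (1/13) ≈ 0.00440119
Highest score → play.

play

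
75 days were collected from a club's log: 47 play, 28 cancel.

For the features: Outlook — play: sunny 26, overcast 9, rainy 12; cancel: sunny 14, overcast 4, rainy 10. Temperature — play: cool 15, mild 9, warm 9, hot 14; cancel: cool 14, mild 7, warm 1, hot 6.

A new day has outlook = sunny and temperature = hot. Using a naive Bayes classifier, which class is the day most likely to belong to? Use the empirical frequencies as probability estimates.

play

play: (47/75) × (26/47) × (14/47) ≈ 0.103262
cancel: (28/75) × (14/28) × (6/28) = 0.04
Highest score → play.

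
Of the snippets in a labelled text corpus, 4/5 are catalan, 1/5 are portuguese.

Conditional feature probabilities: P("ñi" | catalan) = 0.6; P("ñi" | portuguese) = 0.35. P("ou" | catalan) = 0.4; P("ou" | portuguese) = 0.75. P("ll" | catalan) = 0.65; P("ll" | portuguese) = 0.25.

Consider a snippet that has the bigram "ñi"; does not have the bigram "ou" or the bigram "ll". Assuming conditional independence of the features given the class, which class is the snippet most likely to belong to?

catalan

catalan: 0.8 × 0.6 × (1−0.4) × (1−0.65) = 0.1008
portuguese: 0.2 × 0.35 × (1−0.75) × (1−0.25) = 0.013125
Highest score → catalan.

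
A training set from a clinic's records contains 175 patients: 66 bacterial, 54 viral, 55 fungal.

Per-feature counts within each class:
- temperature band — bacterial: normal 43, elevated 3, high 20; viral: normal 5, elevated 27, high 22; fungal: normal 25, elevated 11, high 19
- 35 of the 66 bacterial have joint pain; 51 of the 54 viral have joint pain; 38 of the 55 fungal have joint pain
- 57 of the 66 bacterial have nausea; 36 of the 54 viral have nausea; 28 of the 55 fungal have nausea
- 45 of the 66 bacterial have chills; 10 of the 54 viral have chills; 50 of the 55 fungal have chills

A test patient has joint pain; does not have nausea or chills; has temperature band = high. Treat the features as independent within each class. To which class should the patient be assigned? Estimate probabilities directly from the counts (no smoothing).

bacterial: (66/175) × (20/66) × (35/66) × (9/66) × (21/66) ≈ 0.0026296
viral: (54/175) × (22/54) × (51/54) × (18/54) × (44/54) ≈ 0.0322477
fungal: (55/175) × (19/55) × (38/55) × (27/55) × (5/55) ≈ 0.00334769
Highest score → viral.

viral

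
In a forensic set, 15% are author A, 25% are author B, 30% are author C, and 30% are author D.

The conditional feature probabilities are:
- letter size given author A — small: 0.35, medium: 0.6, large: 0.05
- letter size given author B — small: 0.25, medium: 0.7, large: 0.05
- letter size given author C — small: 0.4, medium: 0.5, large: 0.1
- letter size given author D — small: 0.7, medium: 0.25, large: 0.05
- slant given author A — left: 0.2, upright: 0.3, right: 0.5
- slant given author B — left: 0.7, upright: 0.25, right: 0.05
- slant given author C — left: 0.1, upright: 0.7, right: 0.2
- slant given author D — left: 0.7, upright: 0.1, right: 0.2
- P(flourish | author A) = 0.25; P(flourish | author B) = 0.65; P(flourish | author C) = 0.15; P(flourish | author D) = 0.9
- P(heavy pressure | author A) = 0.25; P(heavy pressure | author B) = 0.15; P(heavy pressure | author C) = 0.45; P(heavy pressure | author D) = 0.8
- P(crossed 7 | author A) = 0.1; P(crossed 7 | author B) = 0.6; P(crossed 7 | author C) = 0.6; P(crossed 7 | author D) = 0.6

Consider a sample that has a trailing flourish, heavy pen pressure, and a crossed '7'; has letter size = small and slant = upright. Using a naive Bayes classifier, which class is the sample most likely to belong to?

author D

author A: 0.15 × 0.35 × 0.3 × 0.25 × 0.25 × 0.1 = 0.0000984375
author B: 0.25 × 0.25 × 0.25 × 0.65 × 0.15 × 0.6 = 0.0009140625
author C: 0.3 × 0.4 × 0.7 × 0.15 × 0.45 × 0.6 = 0.003402
author D: 0.3 × 0.7 × 0.1 × 0.9 × 0.8 × 0.6 = 0.009072
Highest score → author D.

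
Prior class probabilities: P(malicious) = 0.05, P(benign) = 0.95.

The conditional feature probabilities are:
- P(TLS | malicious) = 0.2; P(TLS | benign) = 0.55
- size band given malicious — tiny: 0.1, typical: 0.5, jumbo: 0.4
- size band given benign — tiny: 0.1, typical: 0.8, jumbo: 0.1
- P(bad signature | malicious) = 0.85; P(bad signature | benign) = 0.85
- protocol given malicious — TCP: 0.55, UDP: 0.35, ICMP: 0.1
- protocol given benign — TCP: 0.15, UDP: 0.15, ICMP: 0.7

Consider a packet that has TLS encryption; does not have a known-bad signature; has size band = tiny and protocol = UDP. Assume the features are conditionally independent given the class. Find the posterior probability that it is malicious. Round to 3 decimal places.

malicious: 0.05 × 0.2 × 0.1 × (1−0.85) × 0.35 = 0.0000525
benign: 0.95 × 0.55 × 0.1 × (1−0.85) × 0.15 = 0.001175625
P(malicious | x) = 0.0000525 / 0.001228125 ≈ 0.043

0.043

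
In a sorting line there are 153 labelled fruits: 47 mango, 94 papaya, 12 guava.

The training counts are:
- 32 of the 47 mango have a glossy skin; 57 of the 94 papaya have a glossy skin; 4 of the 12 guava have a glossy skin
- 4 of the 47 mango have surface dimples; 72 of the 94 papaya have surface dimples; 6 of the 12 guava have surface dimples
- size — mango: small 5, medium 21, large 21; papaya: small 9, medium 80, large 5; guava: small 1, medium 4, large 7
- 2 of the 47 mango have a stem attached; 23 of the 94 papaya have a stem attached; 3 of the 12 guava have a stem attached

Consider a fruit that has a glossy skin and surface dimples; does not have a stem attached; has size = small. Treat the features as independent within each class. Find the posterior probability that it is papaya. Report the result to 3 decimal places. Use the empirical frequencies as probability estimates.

mango: (47/153) × (32/47) × (4/47) × (5/47) × (45/47) ≈ 0.00181304
papaya: (94/153) × (57/94) × (72/94) × (9/94) × (71/94) ≈ 0.0206364
guava: (12/153) × (4/12) × (6/12) × (1/12) × (9/12) ≈ 0.000816993
P(papaya | x) = 0.0206364 / 0.023266433 ≈ 0.887

0.887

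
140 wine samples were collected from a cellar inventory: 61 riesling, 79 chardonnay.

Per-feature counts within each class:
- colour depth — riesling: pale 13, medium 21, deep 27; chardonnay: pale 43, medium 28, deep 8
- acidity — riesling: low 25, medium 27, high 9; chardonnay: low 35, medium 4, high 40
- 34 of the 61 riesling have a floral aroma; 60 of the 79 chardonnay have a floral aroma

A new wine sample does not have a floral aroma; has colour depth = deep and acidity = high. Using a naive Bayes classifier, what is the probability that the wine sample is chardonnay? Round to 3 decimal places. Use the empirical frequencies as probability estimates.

riesling: (61/140) × (27/61) × (9/61) × (27/61) ≈ 0.0125945
chardonnay: (79/140) × (8/79) × (40/79) × (19/79) ≈ 0.00695859
P(chardonnay | x) = 0.00695859 / 0.01955309 ≈ 0.356

0.356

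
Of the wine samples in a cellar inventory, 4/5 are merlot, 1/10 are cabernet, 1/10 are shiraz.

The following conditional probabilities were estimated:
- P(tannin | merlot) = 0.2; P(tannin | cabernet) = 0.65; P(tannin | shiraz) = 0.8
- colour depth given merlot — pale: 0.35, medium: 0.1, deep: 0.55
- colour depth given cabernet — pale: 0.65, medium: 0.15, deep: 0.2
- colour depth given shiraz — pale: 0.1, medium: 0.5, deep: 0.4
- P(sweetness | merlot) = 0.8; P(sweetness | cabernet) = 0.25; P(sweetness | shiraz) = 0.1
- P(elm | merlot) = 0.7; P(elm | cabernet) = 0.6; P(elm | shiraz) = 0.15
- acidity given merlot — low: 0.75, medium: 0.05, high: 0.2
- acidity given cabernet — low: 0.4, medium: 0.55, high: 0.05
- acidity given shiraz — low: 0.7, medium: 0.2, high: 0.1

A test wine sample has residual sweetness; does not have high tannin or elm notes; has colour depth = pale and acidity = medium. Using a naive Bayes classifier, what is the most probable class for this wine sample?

merlot: 0.8 × (1−0.2) × 0.35 × 0.8 × (1−0.7) × 0.05 = 0.002688
cabernet: 0.1 × (1−0.65) × 0.65 × 0.25 × (1−0.6) × 0.55 = 0.00125125
shiraz: 0.1 × (1−0.8) × 0.1 × 0.1 × (1−0.15) × 0.2 = 0.000034
Highest score → merlot.

merlot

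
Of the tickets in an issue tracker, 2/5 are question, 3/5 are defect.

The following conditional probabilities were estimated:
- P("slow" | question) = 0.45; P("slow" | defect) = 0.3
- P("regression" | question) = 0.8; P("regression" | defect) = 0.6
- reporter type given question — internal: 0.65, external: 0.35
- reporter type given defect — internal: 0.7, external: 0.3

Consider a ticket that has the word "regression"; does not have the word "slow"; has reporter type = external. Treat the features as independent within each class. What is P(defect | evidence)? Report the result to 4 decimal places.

0.5510

question: 0.4 × (1−0.45) × 0.8 × 0.35 = 0.0616
defect: 0.6 × (1−0.3) × 0.6 × 0.3 = 0.0756
P(defect | x) = 0.0756 / 0.1372 ≈ 0.5510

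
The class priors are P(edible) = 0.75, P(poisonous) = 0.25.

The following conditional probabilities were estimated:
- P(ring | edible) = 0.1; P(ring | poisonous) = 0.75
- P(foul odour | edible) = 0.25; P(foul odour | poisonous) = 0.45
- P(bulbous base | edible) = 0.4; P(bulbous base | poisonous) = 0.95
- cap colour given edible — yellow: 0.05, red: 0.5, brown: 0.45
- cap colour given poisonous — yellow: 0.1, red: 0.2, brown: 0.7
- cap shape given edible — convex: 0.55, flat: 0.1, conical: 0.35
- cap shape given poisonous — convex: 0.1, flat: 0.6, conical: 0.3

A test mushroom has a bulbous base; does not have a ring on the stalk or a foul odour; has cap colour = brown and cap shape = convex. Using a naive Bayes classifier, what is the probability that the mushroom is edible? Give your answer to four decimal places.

0.9564

edible: 0.75 × (1−0.1) × (1−0.25) × 0.4 × 0.45 × 0.55 = 0.05011875
poisonous: 0.25 × (1−0.75) × (1−0.45) × 0.95 × 0.7 × 0.1 = 0.0022859375
P(edible | x) = 0.05011875 / 0.0524046875 ≈ 0.9564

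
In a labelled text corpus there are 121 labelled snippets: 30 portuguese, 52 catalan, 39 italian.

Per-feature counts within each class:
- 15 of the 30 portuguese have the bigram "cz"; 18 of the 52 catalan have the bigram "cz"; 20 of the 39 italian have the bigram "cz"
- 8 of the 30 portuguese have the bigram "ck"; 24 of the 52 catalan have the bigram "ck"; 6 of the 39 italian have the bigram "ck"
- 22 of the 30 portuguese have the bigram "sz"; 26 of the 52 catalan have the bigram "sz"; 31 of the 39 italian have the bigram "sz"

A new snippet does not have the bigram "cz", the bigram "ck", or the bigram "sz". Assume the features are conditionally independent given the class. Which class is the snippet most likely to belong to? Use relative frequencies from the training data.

portuguese: (30/121) × (15/30) × (22/30) × (8/30) ≈ 0.0242424
catalan: (52/121) × (34/52) × (28/52) × (26/52) ≈ 0.0756516
italian: (39/121) × (19/39) × (33/39) × (8/39) ≈ 0.0272548
Highest score → catalan.

catalan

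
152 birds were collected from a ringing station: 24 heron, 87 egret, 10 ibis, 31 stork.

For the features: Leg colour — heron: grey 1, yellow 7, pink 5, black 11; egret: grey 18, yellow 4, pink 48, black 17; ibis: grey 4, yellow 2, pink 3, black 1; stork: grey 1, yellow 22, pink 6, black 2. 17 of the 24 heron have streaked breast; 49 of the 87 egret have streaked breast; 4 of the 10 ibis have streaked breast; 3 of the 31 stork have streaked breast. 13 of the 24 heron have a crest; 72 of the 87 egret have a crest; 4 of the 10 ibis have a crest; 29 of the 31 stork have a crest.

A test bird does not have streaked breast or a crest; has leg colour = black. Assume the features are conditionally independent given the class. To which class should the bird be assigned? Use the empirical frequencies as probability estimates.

heron: (24/152) × (11/24) × (7/24) × (11/24) ≈ 0.00967425
egret: (87/152) × (17/87) × (38/87) × (15/87) ≈ 0.00842251
ibis: (10/152) × (1/10) × (6/10) × (6/10) ≈ 0.00236842
stork: (31/152) × (2/31) × (28/31) × (2/31) ≈ 0.000766745
Highest score → heron.

heron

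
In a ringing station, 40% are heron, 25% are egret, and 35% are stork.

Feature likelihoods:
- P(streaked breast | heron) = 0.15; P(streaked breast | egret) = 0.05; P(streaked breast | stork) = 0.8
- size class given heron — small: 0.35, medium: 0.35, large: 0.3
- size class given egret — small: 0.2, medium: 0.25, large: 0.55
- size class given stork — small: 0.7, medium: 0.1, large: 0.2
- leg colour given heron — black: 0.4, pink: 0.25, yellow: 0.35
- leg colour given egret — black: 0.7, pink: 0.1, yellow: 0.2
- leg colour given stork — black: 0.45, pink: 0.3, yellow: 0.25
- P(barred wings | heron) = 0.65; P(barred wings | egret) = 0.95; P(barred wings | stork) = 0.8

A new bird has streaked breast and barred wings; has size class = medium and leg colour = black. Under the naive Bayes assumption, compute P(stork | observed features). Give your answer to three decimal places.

0.572

heron: 0.4 × 0.15 × 0.35 × 0.4 × 0.65 = 0.00546
egret: 0.25 × 0.05 × 0.25 × 0.7 × 0.95 = 0.002078125
stork: 0.35 × 0.8 × 0.1 × 0.45 × 0.8 = 0.01008
P(stork | x) = 0.01008 / 0.017618125 ≈ 0.572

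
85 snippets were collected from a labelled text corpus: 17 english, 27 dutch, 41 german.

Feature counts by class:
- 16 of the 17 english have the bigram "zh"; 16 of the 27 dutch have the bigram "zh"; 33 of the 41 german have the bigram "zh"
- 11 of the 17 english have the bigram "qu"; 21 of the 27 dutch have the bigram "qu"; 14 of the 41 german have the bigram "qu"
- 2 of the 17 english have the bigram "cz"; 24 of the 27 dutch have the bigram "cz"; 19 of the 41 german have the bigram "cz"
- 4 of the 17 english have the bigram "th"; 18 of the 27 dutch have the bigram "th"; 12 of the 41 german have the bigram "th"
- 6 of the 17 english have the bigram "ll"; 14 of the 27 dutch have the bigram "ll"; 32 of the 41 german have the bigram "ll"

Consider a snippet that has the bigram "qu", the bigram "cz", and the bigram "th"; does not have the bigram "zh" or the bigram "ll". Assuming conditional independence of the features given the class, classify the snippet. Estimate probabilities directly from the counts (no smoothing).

english: (17/85) × (1/17) × (11/17) × (2/17) × (4/17) × (11/17) ≈ 0.000136352
dutch: (27/85) × (11/27) × (21/27) × (24/27) × (18/27) × (13/27) ≈ 0.0287187
german: (41/85) × (8/41) × (14/41) × (19/41) × (12/41) × (9/41) ≈ 0.000956844
Highest score → dutch.

dutch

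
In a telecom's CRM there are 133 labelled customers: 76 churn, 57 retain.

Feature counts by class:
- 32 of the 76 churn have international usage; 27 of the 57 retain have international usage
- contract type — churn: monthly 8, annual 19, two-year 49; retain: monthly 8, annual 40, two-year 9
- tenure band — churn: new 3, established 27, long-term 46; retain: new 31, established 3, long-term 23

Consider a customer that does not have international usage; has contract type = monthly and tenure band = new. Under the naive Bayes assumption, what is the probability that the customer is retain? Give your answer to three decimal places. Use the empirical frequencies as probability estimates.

churn: (76/133) × (44/76) × (8/76) × (3/76) ≈ 0.00137463
retain: (57/133) × (30/57) × (8/57) × (31/57) ≈ 0.0172176
P(retain | x) = 0.0172176 / 0.01859223 ≈ 0.926

0.926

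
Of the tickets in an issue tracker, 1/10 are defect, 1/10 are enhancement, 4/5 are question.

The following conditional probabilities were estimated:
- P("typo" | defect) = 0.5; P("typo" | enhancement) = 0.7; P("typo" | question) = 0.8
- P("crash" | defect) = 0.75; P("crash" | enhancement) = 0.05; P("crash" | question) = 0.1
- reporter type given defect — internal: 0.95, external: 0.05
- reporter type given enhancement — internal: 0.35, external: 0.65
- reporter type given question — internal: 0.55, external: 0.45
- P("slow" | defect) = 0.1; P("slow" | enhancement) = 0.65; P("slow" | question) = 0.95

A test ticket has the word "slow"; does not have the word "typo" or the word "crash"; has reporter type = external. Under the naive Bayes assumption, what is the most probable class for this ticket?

question

defect: 0.1 × (1−0.5) × (1−0.75) × 0.05 × 0.1 = 0.0000625
enhancement: 0.1 × (1−0.7) × (1−0.05) × 0.65 × 0.65 = 0.01204125
question: 0.8 × (1−0.8) × (1−0.1) × 0.45 × 0.95 = 0.06156
Highest score → question.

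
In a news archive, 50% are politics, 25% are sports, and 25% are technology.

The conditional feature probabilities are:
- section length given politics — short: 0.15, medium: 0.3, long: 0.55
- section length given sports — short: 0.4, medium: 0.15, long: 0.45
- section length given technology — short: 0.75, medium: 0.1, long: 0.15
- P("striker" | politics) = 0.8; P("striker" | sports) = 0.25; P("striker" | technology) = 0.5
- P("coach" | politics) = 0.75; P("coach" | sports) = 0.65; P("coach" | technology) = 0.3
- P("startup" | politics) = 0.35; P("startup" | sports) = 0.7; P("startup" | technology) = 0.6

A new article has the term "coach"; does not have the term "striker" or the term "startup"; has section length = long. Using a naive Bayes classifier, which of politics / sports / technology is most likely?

politics: 0.5 × 0.55 × (1−0.8) × 0.75 × (1−0.35) = 0.0268125
sports: 0.25 × 0.45 × (1−0.25) × 0.65 × (1−0.7) = 0.016453125
technology: 0.25 × 0.15 × (1−0.5) × 0.3 × (1−0.6) = 0.00225
Highest score → politics.

politics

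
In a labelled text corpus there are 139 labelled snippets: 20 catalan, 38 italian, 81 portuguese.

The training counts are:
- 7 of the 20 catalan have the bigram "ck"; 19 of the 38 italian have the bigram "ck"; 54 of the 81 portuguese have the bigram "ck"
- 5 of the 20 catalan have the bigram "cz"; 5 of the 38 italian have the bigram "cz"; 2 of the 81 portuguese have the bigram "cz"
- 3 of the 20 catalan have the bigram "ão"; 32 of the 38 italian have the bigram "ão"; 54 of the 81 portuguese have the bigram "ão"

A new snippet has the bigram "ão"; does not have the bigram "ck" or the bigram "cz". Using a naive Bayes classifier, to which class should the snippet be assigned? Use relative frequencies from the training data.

catalan: (20/139) × (13/20) × (15/20) × (3/20) ≈ 0.0105216
italian: (38/139) × (19/38) × (33/38) × (32/38) ≈ 0.0999621
portuguese: (81/139) × (27/81) × (79/81) × (54/81) ≈ 0.126299
Highest score → portuguese.

portuguese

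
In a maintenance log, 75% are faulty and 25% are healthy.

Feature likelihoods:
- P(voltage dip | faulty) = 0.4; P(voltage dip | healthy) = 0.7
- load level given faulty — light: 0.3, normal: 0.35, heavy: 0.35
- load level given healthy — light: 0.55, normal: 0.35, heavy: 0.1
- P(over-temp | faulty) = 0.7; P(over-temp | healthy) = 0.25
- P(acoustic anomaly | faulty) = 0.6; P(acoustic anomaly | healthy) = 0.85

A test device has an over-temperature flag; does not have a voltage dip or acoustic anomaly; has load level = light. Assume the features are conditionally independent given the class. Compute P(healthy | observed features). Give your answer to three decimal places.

0.039

faulty: 0.75 × (1−0.4) × 0.3 × 0.7 × (1−0.6) = 0.0378
healthy: 0.25 × (1−0.7) × 0.55 × 0.25 × (1−0.85) = 0.001546875
P(healthy | x) = 0.001546875 / 0.039346875 ≈ 0.039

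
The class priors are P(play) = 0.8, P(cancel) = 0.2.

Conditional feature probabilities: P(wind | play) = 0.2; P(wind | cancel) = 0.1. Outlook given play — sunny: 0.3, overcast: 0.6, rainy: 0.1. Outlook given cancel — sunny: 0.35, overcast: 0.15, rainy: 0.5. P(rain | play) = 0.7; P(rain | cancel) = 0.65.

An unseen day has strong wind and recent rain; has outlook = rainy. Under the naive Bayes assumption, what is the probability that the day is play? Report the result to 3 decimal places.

0.633

play: 0.8 × 0.2 × 0.1 × 0.7 = 0.0112
cancel: 0.2 × 0.1 × 0.5 × 0.65 = 0.0065
P(play | x) = 0.0112 / 0.0177 ≈ 0.633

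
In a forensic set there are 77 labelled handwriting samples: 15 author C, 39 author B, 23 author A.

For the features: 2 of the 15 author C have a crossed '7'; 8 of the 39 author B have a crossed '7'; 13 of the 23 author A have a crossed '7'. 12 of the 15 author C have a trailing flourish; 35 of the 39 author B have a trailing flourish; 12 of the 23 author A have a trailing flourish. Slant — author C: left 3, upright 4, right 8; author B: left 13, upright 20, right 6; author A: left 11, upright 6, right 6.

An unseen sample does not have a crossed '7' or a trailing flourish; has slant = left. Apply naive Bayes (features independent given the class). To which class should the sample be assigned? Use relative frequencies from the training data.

author A

author C: (15/77) × (13/15) × (3/15) × (3/15) ≈ 0.00675325
author B: (39/77) × (31/39) × (4/39) × (13/39) ≈ 0.013764
author A: (23/77) × (10/23) × (11/23) × (11/23) ≈ 0.0297056
Highest score → author A.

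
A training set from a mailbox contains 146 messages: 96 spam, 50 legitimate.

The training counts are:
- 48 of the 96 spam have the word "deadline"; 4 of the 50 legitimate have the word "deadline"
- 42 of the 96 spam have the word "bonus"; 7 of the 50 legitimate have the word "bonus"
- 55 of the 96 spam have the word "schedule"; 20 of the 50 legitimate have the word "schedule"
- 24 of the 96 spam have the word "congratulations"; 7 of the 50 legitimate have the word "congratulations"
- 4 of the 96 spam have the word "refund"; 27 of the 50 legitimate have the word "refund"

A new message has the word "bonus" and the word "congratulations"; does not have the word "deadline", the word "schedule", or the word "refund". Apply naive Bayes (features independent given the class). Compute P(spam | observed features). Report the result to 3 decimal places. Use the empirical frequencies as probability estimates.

0.896

spam: (96/146) × (48/96) × (42/96) × (41/96) × (24/96) × (92/96) ≈ 0.0147176
legitimate: (50/146) × (46/50) × (7/50) × (30/50) × (7/50) × (23/50) ≈ 0.00170439
P(spam | x) = 0.0147176 / 0.01642199 ≈ 0.896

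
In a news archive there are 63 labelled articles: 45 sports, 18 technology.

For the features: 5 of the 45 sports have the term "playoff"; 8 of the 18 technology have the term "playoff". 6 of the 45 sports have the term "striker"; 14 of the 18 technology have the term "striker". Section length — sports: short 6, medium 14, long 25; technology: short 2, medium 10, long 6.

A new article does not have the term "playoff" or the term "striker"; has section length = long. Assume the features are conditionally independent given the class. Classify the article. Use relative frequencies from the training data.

sports

sports: (45/63) × (40/45) × (39/45) × (25/45) ≈ 0.305703
technology: (18/63) × (10/18) × (4/18) × (6/18) ≈ 0.0117578
Highest score → sports.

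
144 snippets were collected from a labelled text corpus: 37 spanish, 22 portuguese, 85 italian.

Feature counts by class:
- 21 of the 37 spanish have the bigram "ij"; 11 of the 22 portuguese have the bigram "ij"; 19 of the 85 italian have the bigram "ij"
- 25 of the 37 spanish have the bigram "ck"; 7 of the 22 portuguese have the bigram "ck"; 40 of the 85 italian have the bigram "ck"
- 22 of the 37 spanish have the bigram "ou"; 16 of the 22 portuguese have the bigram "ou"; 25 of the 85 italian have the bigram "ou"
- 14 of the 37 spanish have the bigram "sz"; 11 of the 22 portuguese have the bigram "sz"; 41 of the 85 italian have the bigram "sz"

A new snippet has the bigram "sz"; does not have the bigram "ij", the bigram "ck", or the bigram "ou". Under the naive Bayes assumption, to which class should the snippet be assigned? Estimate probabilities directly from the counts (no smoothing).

spanish: (37/144) × (16/37) × (12/37) × (15/37) × (14/37) ≈ 0.00552781
portuguese: (22/144) × (11/22) × (15/22) × (6/22) × (11/22) ≈ 0.00710227
italian: (85/144) × (66/85) × (45/85) × (60/85) × (41/85) ≈ 0.0826175
Highest score → italian.

italian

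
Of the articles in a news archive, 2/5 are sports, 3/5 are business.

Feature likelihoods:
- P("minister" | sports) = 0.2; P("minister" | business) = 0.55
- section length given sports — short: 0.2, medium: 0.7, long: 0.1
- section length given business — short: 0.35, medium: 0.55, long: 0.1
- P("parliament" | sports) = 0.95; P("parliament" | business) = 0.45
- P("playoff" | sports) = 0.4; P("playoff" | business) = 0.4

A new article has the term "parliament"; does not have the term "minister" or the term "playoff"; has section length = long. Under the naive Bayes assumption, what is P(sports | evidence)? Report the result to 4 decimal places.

0.7145

sports: 0.4 × (1−0.2) × 0.1 × 0.95 × (1−0.4) = 0.01824
business: 0.6 × (1−0.55) × 0.1 × 0.45 × (1−0.4) = 0.00729
P(sports | x) = 0.01824 / 0.02553 ≈ 0.7145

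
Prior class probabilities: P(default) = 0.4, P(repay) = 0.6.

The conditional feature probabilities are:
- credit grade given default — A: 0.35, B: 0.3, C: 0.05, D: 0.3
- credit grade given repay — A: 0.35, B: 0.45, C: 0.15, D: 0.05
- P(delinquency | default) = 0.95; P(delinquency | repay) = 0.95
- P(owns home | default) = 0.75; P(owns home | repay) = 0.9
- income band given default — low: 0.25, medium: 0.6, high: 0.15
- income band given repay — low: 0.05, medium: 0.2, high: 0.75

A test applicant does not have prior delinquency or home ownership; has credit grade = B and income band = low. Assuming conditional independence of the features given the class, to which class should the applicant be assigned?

default

default: 0.4 × 0.3 × (1−0.95) × (1−0.75) × 0.25 = 0.000375
repay: 0.6 × 0.45 × (1−0.95) × (1−0.9) × 0.05 = 0.0000675
Highest score → default.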